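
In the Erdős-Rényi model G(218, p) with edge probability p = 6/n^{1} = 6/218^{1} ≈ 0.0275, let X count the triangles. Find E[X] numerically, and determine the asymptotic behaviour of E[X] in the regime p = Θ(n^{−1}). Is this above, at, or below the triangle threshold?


Number of potential triangles: C(218, 3) = 1703016.
Each occurs with probability p³ ≈ (0.0275)³ ≈ 2.08490e-05.
By linearity: E[X] = C(218, 3)·p³ ≈ 1703016 · 2.08490e-05 ≈ 35.506.
Here α = 1, so p = 6/n is exactly at the triangle threshold p ~ 1/n. Asymptotically E[X] → c³/6 = 6³/6 = 36 ≈ 36.000, a bounded constant. In this regime the triangle count is asymptotically Poisson(c³/6).

E[X] ≈ 35.506; in regime p = Θ(1/n^{1}) E[X] stays bounded (at the triangle threshold p ~ 1/n).


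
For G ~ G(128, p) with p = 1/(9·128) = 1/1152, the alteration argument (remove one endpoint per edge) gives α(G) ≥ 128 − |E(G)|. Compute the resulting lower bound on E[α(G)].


E[|E(G)|] = C(128, 2)·p = 8128 · (1/1152) = 127/18.
E[α(G)] ≥ n − E[|E(G)|] = 128 − 127/18 = 2177/18.
Numerically: ≈ 120.94444.
(This is only a lower bound; the true E[α(G)] may be larger.)

E[α(G)] ≥ 2177/18 ≈ 120.94444.


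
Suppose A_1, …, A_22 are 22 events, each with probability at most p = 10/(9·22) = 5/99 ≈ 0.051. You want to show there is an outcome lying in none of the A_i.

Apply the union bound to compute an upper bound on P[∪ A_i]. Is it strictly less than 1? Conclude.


Union bound: P[∪_{i=1}^{22} A_i] ≤ Σ_i P[A_i] ≤ 22·p = 22·(5/99) = 10/9.
Numerically: 10/9 ≈ 1.111.
Is 10/9 < 1? NO.
Since the bound 10/9 is ≥ 1, the union bound is uninformative here; it does NOT by itself certify existence.

22·p = 10/9 ≈ 1.111; existence NOT certified by the union bound.


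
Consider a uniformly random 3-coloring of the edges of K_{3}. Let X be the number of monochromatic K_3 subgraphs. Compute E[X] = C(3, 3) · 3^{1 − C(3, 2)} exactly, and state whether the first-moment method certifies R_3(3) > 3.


E[X] = C(3, 3) · 3^{1 − 3} = 1 · 3^{−2} = 1/9.
As a reduced fraction: E[X] = 1/9 ≈ 0.1111111.
Is E[X] < 1? YES.
Since E[X] < 1, there exists a 3-coloring of K_{3} with no monochromatic K_3; hence R_3(3) > 3.

E[X] = 1/9 ≈ 0.1111111; E[X] < 1, so R_3(3) > 3.


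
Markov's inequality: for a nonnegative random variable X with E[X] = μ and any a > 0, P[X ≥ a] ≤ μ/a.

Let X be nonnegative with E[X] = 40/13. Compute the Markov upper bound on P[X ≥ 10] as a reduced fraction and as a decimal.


μ = E[X] = 40/13, a = 10.
Markov: P[X ≥ 10] ≤ μ/a = (40/13)/10 = 4/13.
Numerically: ≈ 0.30769.
(Since a = 10 > μ = 3.07692, the bound 4/13 is < 1 and informative.)

P[X ≥ 10] ≤ 4/13 ≈ 0.30769.


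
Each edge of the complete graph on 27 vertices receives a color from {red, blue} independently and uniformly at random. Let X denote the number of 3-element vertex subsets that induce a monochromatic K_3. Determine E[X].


Let X = Σ_S X_S over the C(27, 3) = 2925 subsets S of size 3, where X_S = 1 if the K_3 on S is monochromatic.
For a fixed S, the K_3 on S has C(3, 2) = 3 edges. P[all 3 edges red] = (1/2)^3, and likewise for blue, so P[monochromatic] = 2·(1/2)^3 = 2^{1 − 3} = 1/4.
Summing: E[X] = C(27, 3) · 2^{1 − 3} = 2925 · 1/4 = 2925/4.
Numerically: E[X] ≈ 731.25000.

E[X] = C(27,3)·2^(1−C(3,2)) = 2925/4 ≈ 731.25000.


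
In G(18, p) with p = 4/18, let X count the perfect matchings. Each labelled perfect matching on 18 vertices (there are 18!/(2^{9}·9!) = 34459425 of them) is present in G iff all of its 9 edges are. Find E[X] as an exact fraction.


K_18 has 18!/(2^{9}·9!) = 34459425 labelled perfect matchings.
For each such perfect matching H, let X_H = 1 if all 9 edges of H are present in G. Then P[X_H = 1] = p^{9} = (2/9)^{9} = 512/387420489.
By linearity of expectation: E[X] = Σ_H E[X_H] = 34459425 · p^{9} = 34459425 · 512/387420489 = 217817600/4782969.
Numerically: E[X] ≈ 45.54.

E[X] = 34459425 · (2/9)^{9} = 217817600/4782969 ≈ 45.54.


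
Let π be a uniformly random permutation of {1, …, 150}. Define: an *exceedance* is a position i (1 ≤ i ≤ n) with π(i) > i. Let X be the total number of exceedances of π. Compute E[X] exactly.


Write X = Σ_{i=1}^{150} X_i, where X_i = 1_{π(i) > i}.
For each fixed i, π(i) is uniform over {1, …, 150} (marginal of a uniform permutation), so P[π(i) > i] = (n − i)/n. Summing: Σ_{i=1}^{150} (n − i)/n = (0 + 1 + … + 149)/150 = 150(150 − 1)/(2·150) = (150 − 1)/2.
Hence E[X] = Σ_{i=1}^{150} (150 − i)/150 = 149/2 ≈ 74.5000.

E[X] = 149/2 = 74.5000.


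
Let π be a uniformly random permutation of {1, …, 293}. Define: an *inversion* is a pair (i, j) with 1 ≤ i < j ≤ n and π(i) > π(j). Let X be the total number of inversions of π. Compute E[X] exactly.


Write X = Σ X_I over the C(293, 2) = 42778 pairs i < j, with X_I the indicator of one inversion.
There are 42778 indicators.
For each fixed pair i < j, the values π(i) and π(j) are two distinct elements of {1, …, 293} in uniformly random order; by symmetry P[π(i) > π(j)] = 1/2.
By linearity: E[X] = 42778 · (1/2) = C(293, 2) · (1/2) = 42778/2 = 21389 ≈ 21389.000000.

E[X] = 21389 = 21389.000000.


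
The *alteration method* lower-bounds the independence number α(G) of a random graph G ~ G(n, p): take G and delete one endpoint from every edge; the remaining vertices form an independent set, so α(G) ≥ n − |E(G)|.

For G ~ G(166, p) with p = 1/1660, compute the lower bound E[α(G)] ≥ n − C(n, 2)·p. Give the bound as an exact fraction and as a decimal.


E[|E(G)|] = C(166, 2)·p = 13695 · (1/1660) = 33/4.
E[α(G)] ≥ n − E[|E(G)|] = 166 − 33/4 = 631/4.
Numerically: ≈ 157.75000.
(This is only a lower bound; the true E[α(G)] may be larger.)

E[α(G)] ≥ 631/4 ≈ 157.75000.


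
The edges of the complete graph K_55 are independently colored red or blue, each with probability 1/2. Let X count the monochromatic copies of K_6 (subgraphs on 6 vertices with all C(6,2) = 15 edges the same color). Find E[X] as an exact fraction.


Let X = Σ_S X_S over the C(55, 6) = 28989675 subsets S of size 6, where X_S = 1 if the K_6 on S is monochromatic.
For a fixed S, the K_6 on S has C(6, 2) = 15 edges. P[all 15 edges red] = (1/2)^15, and likewise for blue, so P[monochromatic] = 2·(1/2)^15 = 2^{1 − 15} = 1/16384.
By linearity of expectation: E[X] = C(55, 6) · 2^{1 − 15} = 28989675 · 1/16384 = 28989675/16384.
Numerically: E[X] ≈ 1769.389343.

E[X] = C(55,6)·2^(1−C(6,2)) = 28989675/16384 ≈ 1769.389343.


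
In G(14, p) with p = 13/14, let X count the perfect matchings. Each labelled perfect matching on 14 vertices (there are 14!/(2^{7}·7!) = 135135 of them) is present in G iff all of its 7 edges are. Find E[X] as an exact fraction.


K_14 has 14!/(2^{7}·7!) = 135135 labelled perfect matchings.
For each such perfect matching H, let X_H = 1 if all 7 edges of H are present in G. Then P[X_H = 1] = p^{7} = (13/14)^{7} = 62748517/105413504.
By linearity of expectation: E[X] = Σ_H E[X_H] = 135135 · p^{7} = 135135 · 62748517/105413504 = 1211360120685/15059072.
Numerically: E[X] ≈ 8.04e+04.

E[X] = 135135 · (13/14)^{7} = 1211360120685/15059072 ≈ 8.04e+04.


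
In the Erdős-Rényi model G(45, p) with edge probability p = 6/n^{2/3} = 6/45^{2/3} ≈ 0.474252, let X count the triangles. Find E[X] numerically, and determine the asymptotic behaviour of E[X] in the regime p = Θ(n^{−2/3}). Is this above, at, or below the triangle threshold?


Number of potential triangles: C(45, 3) = 14190.
Each occurs with probability p³ ≈ (0.474252)³ ≈ 1.06666667e-01.
By linearity: E[X] = C(45, 3)·p³ ≈ 14190 · 1.06666667e-01 ≈ 1513.600000.
Since α = 2/3 < 1, p = c/n^{2/3} ≫ 1/n is above the triangle threshold p ~ 1/n. Asymptotically E[X] ~ (c³/6)·n^{3(1−α)} = (6³/6)·n^{1} → ∞; triangles are abundant w.h.p.

E[X] ≈ 1513.600000; in regime p = Θ(1/n^{2/3}) E[X] diverges (above the triangle threshold p ~ 1/n).


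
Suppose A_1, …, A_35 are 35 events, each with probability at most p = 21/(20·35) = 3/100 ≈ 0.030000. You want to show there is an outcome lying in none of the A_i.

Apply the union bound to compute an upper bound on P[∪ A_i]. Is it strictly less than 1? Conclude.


Union bound: P[∪_{i=1}^{35} A_i] ≤ Σ_i P[A_i] ≤ 35·p = 35·(3/100) = 21/20.
Numerically: 21/20 ≈ 1.050000.
Is 21/20 < 1? NO.
Since the bound 21/20 is ≥ 1, the union bound is uninformative here; it does NOT by itself certify existence.

35·p = 21/20 ≈ 1.050000; existence NOT certified by the union bound.


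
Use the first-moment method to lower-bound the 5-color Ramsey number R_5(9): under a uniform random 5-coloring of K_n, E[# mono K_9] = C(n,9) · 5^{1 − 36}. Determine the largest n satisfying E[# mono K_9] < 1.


We need C(n, 9) · 5^{1 − 36} < 1, i.e. C(n, 9) < 5^{36 − 1} = 2910383045673370361328125.
Check values of n near the boundary:
  n = 2168: C(2168, 9) = 2867804175977929537095120; 2867804175977929537095120 < 2910383045673370361328125? YES
  n = 2169: C(2169, 9) = 2879753360044504243499683; 2879753360044504243499683 < 2910383045673370361328125? YES
  n = 2170: C(2170, 9) = 2891746779868845075610510; 2891746779868845075610510 < 2910383045673370361328125? YES
  n = 2171: C(2171, 9) = 2903784578674959601827205; 2903784578674959601827205 < 2910383045673370361328125? YES
  n = 2172: C(2172, 9) = 2915866900084148060642020; 2915866900084148060642020 < 2910383045673370361328125? NO
  n = 2173: C(2173, 9) = 2927993888115921319674265; 2927993888115921319674265 < 2910383045673370361328125? NO
  n = 2174: C(2174, 9) = 2940165687188920530702934; 2940165687188920530702934 < 2910383045673370361328125? NO
The largest n with C(n, 9) < 2910383045673370361328125 is n = 2171 (where E[X] = 580756915734991920365441/582076609134674072265625 ≈ 0.998). Hence R_5(9) > 2171, i.e. R_5(9) ≥ 2172.

Largest n = 2171; hence R_5(9) > 2171.


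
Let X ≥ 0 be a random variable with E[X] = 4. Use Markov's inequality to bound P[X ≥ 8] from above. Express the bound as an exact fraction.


μ = E[X] = 4, a = 8.
Markov: P[X ≥ 8] ≤ μ/a = (4)/8 = 1/2.
Numerically: ≈ 0.500.
(Since a = 8 > μ = 4.000, the bound 1/2 is < 1 and informative.)

P[X ≥ 8] ≤ 1/2 ≈ 0.500.


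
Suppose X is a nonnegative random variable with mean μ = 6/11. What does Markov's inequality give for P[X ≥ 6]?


μ = E[X] = 6/11, a = 6.
Markov: P[X ≥ 6] ≤ μ/a = (6/11)/6 = 1/11.
Numerically: ≈ 0.090909.
(Since a = 6 > μ = 0.545455, the bound 1/11 is < 1 and informative.)

P[X ≥ 6] ≤ 1/11 ≈ 0.090909.


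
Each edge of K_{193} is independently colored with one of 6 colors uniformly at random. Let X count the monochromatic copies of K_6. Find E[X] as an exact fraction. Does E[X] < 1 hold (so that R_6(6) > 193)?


E[X] = C(193, 6) · 6^{1 − 15} = 66364016544 · 6^{−14} = 66364016544/78364164096.
As a reduced fraction: E[X] = 230430613/272097792 ≈ 0.846867.
Is E[X] < 1? YES.
Since E[X] < 1, there exists a 6-coloring of K_{193} with no monochromatic K_6; hence R_6(6) > 193.

E[X] = 230430613/272097792 ≈ 0.846867; E[X] < 1, so R_6(6) > 193.


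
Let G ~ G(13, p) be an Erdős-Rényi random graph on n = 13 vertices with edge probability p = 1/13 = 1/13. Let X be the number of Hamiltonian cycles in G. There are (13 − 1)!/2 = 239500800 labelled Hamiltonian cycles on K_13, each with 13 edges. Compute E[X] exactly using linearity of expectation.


K_13 has (13 − 1)!/2 = 239500800 labelled Hamiltonian cycles.
For each such Hamiltonian cycle H, let X_H = 1 if all 13 edges of H are present in G. Then P[X_H = 1] = p^{13} = (1/13)^{13} = 1/302875106592253.
By linearity of expectation: E[X] = Σ_H E[X_H] = 239500800 · p^{13} = 239500800 · 1/302875106592253 = 239500800/302875106592253.
Numerically: E[X] ≈ 7.908e-07.

E[X] = 239500800 · (1/13)^{13} = 239500800/302875106592253 ≈ 7.908e-07.


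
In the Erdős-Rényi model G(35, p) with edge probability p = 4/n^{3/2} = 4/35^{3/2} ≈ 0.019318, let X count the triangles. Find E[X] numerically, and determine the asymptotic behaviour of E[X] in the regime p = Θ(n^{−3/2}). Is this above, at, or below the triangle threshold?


Number of potential triangles: C(35, 3) = 6545.
Each occurs with probability p³ ≈ (0.019318)³ ≈ 7.2089792e-06.
By linearity: E[X] = C(35, 3)·p³ ≈ 6545 · 7.2089792e-06 ≈ 0.04718.
Since α = 3/2 > 1, p = c/n^{3/2} = o(1/n) is below the triangle threshold p ~ 1/n. Asymptotically E[X] ~ (c³/6)·n^{3(1−α)} = (4³/6)·n^{-1.5} → 0, so by Markov's inequality G has no triangles w.h.p.

E[X] ≈ 0.04718; in regime p = Θ(1/n^{3/2}) E[X] tends to 0 (below the triangle threshold p ~ 1/n).


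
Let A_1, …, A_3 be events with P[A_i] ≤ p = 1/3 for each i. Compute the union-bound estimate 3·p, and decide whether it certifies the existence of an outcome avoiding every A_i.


Union bound: P[∪_{i=1}^{3} A_i] ≤ Σ_i P[A_i] ≤ 3·p = 3·(1/3) = 1.
Numerically: 1 ≈ 1.0000.
Is 1 < 1? NO.
Since the bound 1 is ≥ 1, the union bound is uninformative here; it does NOT by itself certify existence.

3·p = 1 ≈ 1.0000; existence NOT certified by the union bound.


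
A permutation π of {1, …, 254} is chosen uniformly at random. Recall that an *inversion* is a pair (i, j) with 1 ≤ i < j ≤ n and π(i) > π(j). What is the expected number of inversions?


Write X = Σ X_I over the C(254, 2) = 32131 pairs i < j, with X_I the indicator of one inversion.
There are 32131 indicators.
For each fixed pair i < j, the values π(i) and π(j) are two distinct elements of {1, …, 254} in uniformly random order; by symmetry P[π(i) > π(j)] = 1/2.
By linearity: E[X] = 32131 · (1/2) = C(254, 2) · (1/2) = 32131/2 = 32131/2 ≈ 16065.500000.

E[X] = 32131/2 = 16065.500000.


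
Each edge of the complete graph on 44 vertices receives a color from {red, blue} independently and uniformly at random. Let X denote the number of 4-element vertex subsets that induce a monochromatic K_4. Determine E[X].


Let X = Σ_S X_S over the C(44, 4) = 135751 subsets S of size 4, where X_S = 1 if the K_4 on S is monochromatic.
For a fixed S, the K_4 on S has C(4, 2) = 6 edges. P[all 6 edges red] = (1/2)^6, and likewise for blue, so P[monochromatic] = 2·(1/2)^6 = 2^{1 − 6} = 1/32.
By linearity: E[X] = C(44, 4) · 2^{1 − 6} = 135751 · 1/32 = 135751/32.
Numerically: E[X] ≈ 4242.218750.

E[X] = C(44,4)·2^(1−C(4,2)) = 135751/32 ≈ 4242.218750.


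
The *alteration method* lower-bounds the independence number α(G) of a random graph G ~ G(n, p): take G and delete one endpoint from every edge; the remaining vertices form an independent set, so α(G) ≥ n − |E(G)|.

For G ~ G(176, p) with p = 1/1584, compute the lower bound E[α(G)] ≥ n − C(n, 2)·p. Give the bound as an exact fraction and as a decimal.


E[|E(G)|] = C(176, 2)·p = 15400 · (1/1584) = 175/18.
E[α(G)] ≥ n − E[|E(G)|] = 176 − 175/18 = 2993/18.
Numerically: ≈ 166.278.
(This is only a lower bound; the true E[α(G)] may be larger.)

E[α(G)] ≥ 2993/18 ≈ 166.278.


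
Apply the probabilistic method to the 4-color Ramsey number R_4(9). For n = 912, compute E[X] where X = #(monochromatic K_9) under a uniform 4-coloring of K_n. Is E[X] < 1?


E[X] = C(912, 9) · 4^{1 − 36} = 1156095740032081475120 · 4^{−35} = 1156095740032081475120/1180591620717411303424.
As a reduced fraction: E[X] = 72255983752005092195/73786976294838206464 ≈ 0.97925.
Is E[X] < 1? YES.
Since E[X] < 1, there exists a 4-coloring of K_{912} with no monochromatic K_9; hence R_4(9) > 912.

E[X] = 72255983752005092195/73786976294838206464 ≈ 0.97925; E[X] < 1, so R_4(9) > 912.


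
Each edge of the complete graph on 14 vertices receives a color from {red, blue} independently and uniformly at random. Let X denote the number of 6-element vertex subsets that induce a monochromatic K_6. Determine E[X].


Let X = Σ_S X_S over the C(14, 6) = 3003 subsets S of size 6, where X_S = 1 if the K_6 on S is monochromatic.
For a fixed S, the K_6 on S has C(6, 2) = 15 edges. P[all 15 edges red] = (1/2)^15, and likewise for blue, so P[monochromatic] = 2·(1/2)^15 = 2^{1 − 15} = 1/16384.
Summing: E[X] = C(14, 6) · 2^{1 − 15} = 3003 · 1/16384 = 3003/16384.
Numerically: E[X] ≈ 0.183289.

E[X] = C(14,6)·2^(1−C(6,2)) = 3003/16384 ≈ 0.183289.


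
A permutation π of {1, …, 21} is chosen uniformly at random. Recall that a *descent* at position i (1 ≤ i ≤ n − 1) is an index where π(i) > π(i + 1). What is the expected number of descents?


Write X = Σ X_I over i = 1, …, 20, with X_I the indicator of one descent.
There are 20 indicators.
For each fixed i, the pair (π(i), π(i+1)) is a uniformly random ordered pair of distinct values from {1, …, 21}; by symmetry P[π(i) > π(i+1)] = 1/2.
By linearity: E[X] = 20 · (1/2) = (21 − 1) · (1/2) = 10 ≈ 10.000.

E[X] = 10 = 10.000.


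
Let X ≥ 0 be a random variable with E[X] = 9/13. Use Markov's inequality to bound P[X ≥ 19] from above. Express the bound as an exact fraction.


μ = E[X] = 9/13, a = 19.
Markov: P[X ≥ 19] ≤ μ/a = (9/13)/19 = 9/247.
Numerically: ≈ 0.0364.
(Since a = 19 > μ = 0.6923, the bound 9/247 is < 1 and informative.)

P[X ≥ 19] ≤ 9/247 ≈ 0.0364.


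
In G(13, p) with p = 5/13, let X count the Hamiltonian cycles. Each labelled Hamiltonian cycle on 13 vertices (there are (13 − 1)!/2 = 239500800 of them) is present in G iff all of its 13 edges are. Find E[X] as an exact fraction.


K_13 has (13 − 1)!/2 = 239500800 labelled Hamiltonian cycles.
For each such Hamiltonian cycle H, let X_H = 1 if all 13 edges of H are present in G. Then P[X_H = 1] = p^{13} = (5/13)^{13} = 1220703125/302875106592253.
By linearity: E[X] = Σ_H E[X_H] = 239500800 · p^{13} = 239500800 · 1220703125/302875106592253 = 292359375000000000/302875106592253.
Numerically: E[X] ≈ 965.28.

E[X] = 239500800 · (5/13)^{13} = 292359375000000000/302875106592253 ≈ 965.28.


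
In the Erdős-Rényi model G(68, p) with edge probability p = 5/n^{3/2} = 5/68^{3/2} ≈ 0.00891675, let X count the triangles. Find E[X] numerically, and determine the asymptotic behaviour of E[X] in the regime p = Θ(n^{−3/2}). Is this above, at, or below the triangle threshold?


Number of potential triangles: C(68, 3) = 50116.
Each occurs with probability p³ ≈ (0.00891675)³ ≈ 7.08957018e-07.
By linearity: E[X] = C(68, 3)·p³ ≈ 50116 · 7.08957018e-07 ≈ 0.035530.
Since α = 3/2 > 1, p = c/n^{3/2} = o(1/n) is below the triangle threshold p ~ 1/n. Asymptotically E[X] ~ (c³/6)·n^{3(1−α)} = (5³/6)·n^{-1.5} → 0, so by Markov's inequality G has no triangles w.h.p.

E[X] ≈ 0.035530; in regime p = Θ(1/n^{3/2}) E[X] tends to 0 (below the triangle threshold p ~ 1/n).


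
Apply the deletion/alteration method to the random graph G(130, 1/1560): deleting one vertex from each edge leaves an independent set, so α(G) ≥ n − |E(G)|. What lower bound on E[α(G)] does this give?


E[|E(G)|] = C(130, 2)·p = 8385 · (1/1560) = 43/8.
E[α(G)] ≥ n − E[|E(G)|] = 130 − 43/8 = 997/8.
Numerically: ≈ 124.6250.
(This is only a lower bound; the true E[α(G)] may be larger.)

E[α(G)] ≥ 997/8 ≈ 124.6250.


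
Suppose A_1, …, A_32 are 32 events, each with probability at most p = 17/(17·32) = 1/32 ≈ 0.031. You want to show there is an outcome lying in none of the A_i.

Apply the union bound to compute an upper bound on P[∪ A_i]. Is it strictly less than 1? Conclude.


Union bound: P[∪_{i=1}^{32} A_i] ≤ Σ_i P[A_i] ≤ 32·p = 32·(1/32) = 1.
Numerically: 1 ≈ 1.000.
Is 1 < 1? NO.
Since the bound 1 is ≥ 1, the union bound is uninformative here; it does NOT by itself certify existence.

32·p = 1 ≈ 1.000; existence NOT certified by the union bound.


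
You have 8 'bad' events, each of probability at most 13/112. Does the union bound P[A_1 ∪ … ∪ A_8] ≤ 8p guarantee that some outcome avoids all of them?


Union bound: P[∪_{i=1}^{8} A_i] ≤ Σ_i P[A_i] ≤ 8·p = 8·(13/112) = 13/14.
Numerically: 13/14 ≈ 0.9285714.
Is 13/14 < 1? YES.
Since P[∪ A_i] ≤ 13/14 < 1, the complement has P[∩ A_i^c] ≥ 1 − 13/14 = 1/14 > 0, so some outcome avoids every A_i.

8·p = 13/14 ≈ 0.9285714; existence CERTIFIED by the union bound.


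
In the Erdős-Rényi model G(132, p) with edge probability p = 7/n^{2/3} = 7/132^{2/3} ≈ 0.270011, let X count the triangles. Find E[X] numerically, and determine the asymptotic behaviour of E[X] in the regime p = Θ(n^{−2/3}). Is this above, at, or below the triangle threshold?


Number of potential triangles: C(132, 3) = 374660.
Each occurs with probability p³ ≈ (0.270011)³ ≈ 1.96854913e-02.
By linearity: E[X] = C(132, 3)·p³ ≈ 374660 · 1.96854913e-02 ≈ 7375.366162.
Since α = 2/3 < 1, p = c/n^{2/3} ≫ 1/n is above the triangle threshold p ~ 1/n. Asymptotically E[X] ~ (c³/6)·n^{3(1−α)} = (7³/6)·n^{1} → ∞; triangles are abundant w.h.p.

E[X] ≈ 7375.366162; in regime p = Θ(1/n^{2/3}) E[X] diverges (above the triangle threshold p ~ 1/n).


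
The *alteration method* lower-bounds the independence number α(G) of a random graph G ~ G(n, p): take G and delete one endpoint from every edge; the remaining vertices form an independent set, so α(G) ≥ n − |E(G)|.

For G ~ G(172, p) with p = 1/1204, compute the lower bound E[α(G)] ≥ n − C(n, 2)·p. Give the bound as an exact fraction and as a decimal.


E[|E(G)|] = C(172, 2)·p = 14706 · (1/1204) = 171/14.
E[α(G)] ≥ n − E[|E(G)|] = 172 − 171/14 = 2237/14.
Numerically: ≈ 159.785714.
(This is only a lower bound; the true E[α(G)] may be larger.)

E[α(G)] ≥ 2237/14 ≈ 159.785714.


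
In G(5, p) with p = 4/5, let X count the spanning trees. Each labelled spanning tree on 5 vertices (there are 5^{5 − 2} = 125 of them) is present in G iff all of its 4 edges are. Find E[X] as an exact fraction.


K_5 has 5^{5 − 2} = 125 labelled spanning trees.
For each such spanning tree H, let X_H = 1 if all 4 edges of H are present in G. Then P[X_H = 1] = p^{4} = (4/5)^{4} = 256/625.
By linearity of expectation: E[X] = Σ_H E[X_H] = 125 · p^{4} = 125 · 256/625 = 256/5.
Numerically: E[X] ≈ 51.2.

E[X] = 125 · (4/5)^{4} = 256/5 ≈ 51.2.


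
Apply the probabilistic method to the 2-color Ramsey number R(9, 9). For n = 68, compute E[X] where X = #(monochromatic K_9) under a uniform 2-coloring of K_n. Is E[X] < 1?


E[X] = C(68, 9) · 2^{1 − 36} = 49280065120 · 2^{−35} = 49280065120/34359738368.
As a reduced fraction: E[X] = 1540002035/1073741824 ≈ 1.4342387.
Is E[X] < 1? NO.
Since E[X] ≥ 1, the first-moment bound is inconclusive at n = 68; it does NOT by itself certify R(9, 9) > 68.

E[X] = 1540002035/1073741824 ≈ 1.4342387; E[X] ≥ 1; first-moment method inconclusive here.


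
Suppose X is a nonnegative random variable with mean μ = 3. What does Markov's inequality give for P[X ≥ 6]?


μ = E[X] = 3, a = 6.
Markov: P[X ≥ 6] ≤ μ/a = (3)/6 = 1/2.
Numerically: ≈ 0.5000.
(Since a = 6 > μ = 3.0000, the bound 1/2 is < 1 and informative.)

P[X ≥ 6] ≤ 1/2 ≈ 0.5000.


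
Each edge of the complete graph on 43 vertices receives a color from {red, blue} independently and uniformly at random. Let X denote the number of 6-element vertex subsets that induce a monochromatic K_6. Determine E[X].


Let X = Σ_S X_S over the C(43, 6) = 6096454 subsets S of size 6, where X_S = 1 if the K_6 on S is monochromatic.
For a fixed S, the K_6 on S has C(6, 2) = 15 edges. P[all 15 edges red] = (1/2)^15, and likewise for blue, so P[monochromatic] = 2·(1/2)^15 = 2^{1 − 15} = 1/16384.
Summing: E[X] = C(43, 6) · 2^{1 − 15} = 6096454 · 1/16384 = 3048227/8192.
Numerically: E[X] ≈ 372.098022.

E[X] = C(43,6)·2^(1−C(6,2)) = 3048227/8192 ≈ 372.098022.


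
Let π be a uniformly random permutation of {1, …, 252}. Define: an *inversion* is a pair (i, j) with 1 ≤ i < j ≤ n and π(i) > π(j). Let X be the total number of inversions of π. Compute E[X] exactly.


Write X = Σ X_I over the C(252, 2) = 31626 pairs i < j, with X_I the indicator of one inversion.
There are 31626 indicators.
For each fixed pair i < j, the values π(i) and π(j) are two distinct elements of {1, …, 252} in uniformly random order; by symmetry P[π(i) > π(j)] = 1/2.
By linearity: E[X] = 31626 · (1/2) = C(252, 2) · (1/2) = 31626/2 = 15813 ≈ 15813.0000.

E[X] = 15813 = 15813.0000.


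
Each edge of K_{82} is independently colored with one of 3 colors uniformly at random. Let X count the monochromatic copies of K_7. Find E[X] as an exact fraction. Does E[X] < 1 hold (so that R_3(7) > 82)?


E[X] = C(82, 7) · 3^{1 − 21} = 3801756816 · 3^{−20} = 3801756816/3486784401.
As a reduced fraction: E[X] = 140805808/129140163 ≈ 1.090.
Is E[X] < 1? NO.
Since E[X] ≥ 1, the first-moment bound is inconclusive at n = 82; it does NOT by itself certify R_3(7) > 82.

E[X] = 140805808/129140163 ≈ 1.090; E[X] ≥ 1; first-moment method inconclusive here.


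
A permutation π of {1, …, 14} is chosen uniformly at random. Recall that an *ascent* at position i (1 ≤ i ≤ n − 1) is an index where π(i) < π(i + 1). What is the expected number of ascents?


Write X = Σ X_I over i = 1, …, 13, with X_I the indicator of one ascent.
There are 13 indicators.
For each fixed i, the pair (π(i), π(i+1)) is a uniformly random ordered pair of distinct values from {1, …, 14}; by symmetry P[π(i) < π(i+1)] = 1/2.
By linearity: E[X] = 13 · (1/2) = (14 − 1) · (1/2) = 13/2 ≈ 6.500000.

E[X] = 13/2 = 6.500000.


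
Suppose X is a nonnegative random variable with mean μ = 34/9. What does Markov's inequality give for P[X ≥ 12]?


μ = E[X] = 34/9, a = 12.
Markov: P[X ≥ 12] ≤ μ/a = (34/9)/12 = 17/54.
Numerically: ≈ 0.3148.
(Since a = 12 > μ = 3.7778, the bound 17/54 is < 1 and informative.)

P[X ≥ 12] ≤ 17/54 ≈ 0.3148.


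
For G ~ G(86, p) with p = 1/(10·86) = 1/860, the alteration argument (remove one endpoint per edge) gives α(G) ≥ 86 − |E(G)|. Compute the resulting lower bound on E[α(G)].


E[|E(G)|] = C(86, 2)·p = 3655 · (1/860) = 17/4.
E[α(G)] ≥ n − E[|E(G)|] = 86 − 17/4 = 327/4.
Numerically: ≈ 81.750000.
(This is only a lower bound; the true E[α(G)] may be larger.)

E[α(G)] ≥ 327/4 ≈ 81.750000.


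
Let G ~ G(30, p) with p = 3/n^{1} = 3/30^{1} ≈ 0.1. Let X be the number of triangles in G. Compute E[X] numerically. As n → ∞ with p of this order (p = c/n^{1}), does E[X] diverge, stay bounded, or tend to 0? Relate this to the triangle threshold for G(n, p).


Number of potential triangles: C(30, 3) = 4060.
Each occurs with probability p³ ≈ (0.1)³ ≈ 1.0000000e-03.
By linearity: E[X] = C(30, 3)·p³ ≈ 4060 · 1.0000000e-03 ≈ 4.06000.
Here α = 1, so p = 3/n is exactly at the triangle threshold p ~ 1/n. Asymptotically E[X] → c³/6 = 3³/6 = 9/2 ≈ 4.50000, a bounded constant. In this regime the triangle count is asymptotically Poisson(c³/6).

E[X] ≈ 4.06000; in regime p = Θ(1/n^{1}) E[X] stays bounded (at the triangle threshold p ~ 1/n).


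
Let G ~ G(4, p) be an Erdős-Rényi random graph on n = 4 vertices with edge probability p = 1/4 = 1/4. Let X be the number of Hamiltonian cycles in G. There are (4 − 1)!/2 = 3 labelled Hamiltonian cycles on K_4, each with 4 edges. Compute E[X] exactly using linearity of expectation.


K_4 has (4 − 1)!/2 = 3 labelled Hamiltonian cycles.
For each such Hamiltonian cycle H, let X_H = 1 if all 4 edges of H are present in G. Then P[X_H = 1] = p^{4} = (1/4)^{4} = 1/256.
Summing the indicators: E[X] = Σ_H E[X_H] = 3 · p^{4} = 3 · 1/256 = 3/256.
Numerically: E[X] ≈ 0.0117.

E[X] = 3 · (1/4)^{4} = 3/256 ≈ 0.0117.


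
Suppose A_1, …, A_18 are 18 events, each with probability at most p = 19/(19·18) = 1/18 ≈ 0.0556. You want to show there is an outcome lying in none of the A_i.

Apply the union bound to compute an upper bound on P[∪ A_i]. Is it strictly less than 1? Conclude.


Union bound: P[∪_{i=1}^{18} A_i] ≤ Σ_i P[A_i] ≤ 18·p = 18·(1/18) = 1.
Numerically: 1 ≈ 1.0000.
Is 1 < 1? NO.
Since the bound 1 is ≥ 1, the union bound is uninformative here; it does NOT by itself certify existence.

18·p = 1 ≈ 1.0000; existence NOT certified by the union bound.


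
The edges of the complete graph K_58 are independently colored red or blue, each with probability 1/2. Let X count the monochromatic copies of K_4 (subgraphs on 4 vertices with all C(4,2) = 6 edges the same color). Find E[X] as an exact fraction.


Let X = Σ_S X_S over the C(58, 4) = 424270 subsets S of size 4, where X_S = 1 if the K_4 on S is monochromatic.
For a fixed S, the K_4 on S has C(4, 2) = 6 edges. P[all 6 edges red] = (1/2)^6, and likewise for blue, so P[monochromatic] = 2·(1/2)^6 = 2^{1 − 6} = 1/32.
Summing: E[X] = C(58, 4) · 2^{1 − 6} = 424270 · 1/32 = 212135/16.
Numerically: E[X] ≈ 13258.4375.

E[X] = C(58,4)·2^(1−C(4,2)) = 212135/16 ≈ 13258.4375.


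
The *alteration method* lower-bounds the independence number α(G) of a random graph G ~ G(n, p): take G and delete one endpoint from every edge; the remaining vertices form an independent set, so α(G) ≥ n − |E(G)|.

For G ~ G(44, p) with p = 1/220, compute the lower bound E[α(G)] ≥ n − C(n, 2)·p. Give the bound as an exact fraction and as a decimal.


E[|E(G)|] = C(44, 2)·p = 946 · (1/220) = 43/10.
E[α(G)] ≥ n − E[|E(G)|] = 44 − 43/10 = 397/10.
Numerically: ≈ 39.7000.
(This is only a lower bound; the true E[α(G)] may be larger.)

E[α(G)] ≥ 397/10 ≈ 39.7000.


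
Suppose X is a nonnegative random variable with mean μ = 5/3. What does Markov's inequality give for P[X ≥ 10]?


μ = E[X] = 5/3, a = 10.
Markov: P[X ≥ 10] ≤ μ/a = (5/3)/10 = 1/6.
Numerically: ≈ 0.166667.
(Since a = 10 > μ = 1.666667, the bound 1/6 is < 1 and informative.)

P[X ≥ 10] ≤ 1/6 ≈ 0.166667.


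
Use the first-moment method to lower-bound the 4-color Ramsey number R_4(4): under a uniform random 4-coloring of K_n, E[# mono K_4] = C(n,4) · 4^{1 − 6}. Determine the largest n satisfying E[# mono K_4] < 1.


We need C(n, 4) · 4^{1 − 6} < 1, i.e. C(n, 4) < 4^{6 − 1} = 1024.
Check values of n near the boundary:
  n = 10: C(10, 4) = 210; 210 < 1024? YES
  n = 11: C(11, 4) = 330; 330 < 1024? YES
  n = 12: C(12, 4) = 495; 495 < 1024? YES
  n = 13: C(13, 4) = 715; 715 < 1024? YES
  n = 14: C(14, 4) = 1001; 1001 < 1024? YES
  n = 15: C(15, 4) = 1365; 1365 < 1024? NO
  n = 16: C(16, 4) = 1820; 1820 < 1024? NO
  n = 17: C(17, 4) = 2380; 2380 < 1024? NO
The largest n with C(n, 4) < 1024 is n = 14 (where E[X] = 1001/1024 ≈ 0.977539). Hence R_4(4) > 14, i.e. R_4(4) ≥ 15.

Largest n = 14; hence R_4(4) > 14.


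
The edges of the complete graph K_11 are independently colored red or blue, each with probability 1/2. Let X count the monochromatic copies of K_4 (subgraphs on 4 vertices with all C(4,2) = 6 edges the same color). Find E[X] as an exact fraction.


Let X = Σ_S X_S over the C(11, 4) = 330 subsets S of size 4, where X_S = 1 if the K_4 on S is monochromatic.
For a fixed S, the K_4 on S has C(4, 2) = 6 edges. P[all 6 edges red] = (1/2)^6, and likewise for blue, so P[monochromatic] = 2·(1/2)^6 = 2^{1 − 6} = 1/32.
By linearity of expectation: E[X] = C(11, 4) · 2^{1 − 6} = 330 · 1/32 = 165/16.
Numerically: E[X] ≈ 10.312.

E[X] = C(11,4)·2^(1−C(4,2)) = 165/16 ≈ 10.312.


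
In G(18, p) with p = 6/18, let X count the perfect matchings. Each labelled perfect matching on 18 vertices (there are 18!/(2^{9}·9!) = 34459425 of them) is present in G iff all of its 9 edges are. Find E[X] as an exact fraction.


K_18 has 18!/(2^{9}·9!) = 34459425 labelled perfect matchings.
For each such perfect matching H, let X_H = 1 if all 9 edges of H are present in G. Then P[X_H = 1] = p^{9} = (1/3)^{9} = 1/19683.
By linearity: E[X] = Σ_H E[X_H] = 34459425 · p^{9} = 34459425 · 1/19683 = 425425/243.
Numerically: E[X] ≈ 1750.72.

E[X] = 34459425 · (1/3)^{9} = 425425/243 ≈ 1750.72.


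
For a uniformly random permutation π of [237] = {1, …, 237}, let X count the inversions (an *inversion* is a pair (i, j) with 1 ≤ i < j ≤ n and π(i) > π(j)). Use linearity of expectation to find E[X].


Write X = Σ X_I over the C(237, 2) = 27966 pairs i < j, with X_I the indicator of one inversion.
There are 27966 indicators.
For each fixed pair i < j, the values π(i) and π(j) are two distinct elements of {1, …, 237} in uniformly random order; by symmetry P[π(i) > π(j)] = 1/2.
By linearity: E[X] = 27966 · (1/2) = C(237, 2) · (1/2) = 27966/2 = 13983 ≈ 13983.000000.

E[X] = 13983 = 13983.000000.


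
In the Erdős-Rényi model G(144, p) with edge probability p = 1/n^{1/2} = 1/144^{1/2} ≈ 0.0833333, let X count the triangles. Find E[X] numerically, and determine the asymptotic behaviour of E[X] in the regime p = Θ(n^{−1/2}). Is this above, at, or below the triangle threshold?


Number of potential triangles: C(144, 3) = 487344.
Each occurs with probability p³ ≈ (0.0833333)³ ≈ 5.78703704e-04.
By linearity: E[X] = C(144, 3)·p³ ≈ 487344 · 5.78703704e-04 ≈ 282.027778.
Since α = 1/2 < 1, p = c/n^{1/2} ≫ 1/n is above the triangle threshold p ~ 1/n. Asymptotically E[X] ~ (c³/6)·n^{3(1−α)} = (1³/6)·n^{1.5} → ∞; triangles are abundant w.h.p.

E[X] ≈ 282.027778; in regime p = Θ(1/n^{1/2}) E[X] diverges (above the triangle threshold p ~ 1/n).


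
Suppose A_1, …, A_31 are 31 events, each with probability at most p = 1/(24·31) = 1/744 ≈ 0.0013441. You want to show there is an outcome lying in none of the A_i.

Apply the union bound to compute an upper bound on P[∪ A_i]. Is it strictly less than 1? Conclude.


Union bound: P[∪_{i=1}^{31} A_i] ≤ Σ_i P[A_i] ≤ 31·p = 31·(1/744) = 1/24.
Numerically: 1/24 ≈ 0.0416667.
Is 1/24 < 1? YES.
Since P[∪ A_i] ≤ 1/24 < 1, the complement has P[∩ A_i^c] ≥ 1 − 1/24 = 23/24 > 0, so some outcome avoids every A_i.

31·p = 1/24 ≈ 0.0416667; existence CERTIFIED by the union bound.


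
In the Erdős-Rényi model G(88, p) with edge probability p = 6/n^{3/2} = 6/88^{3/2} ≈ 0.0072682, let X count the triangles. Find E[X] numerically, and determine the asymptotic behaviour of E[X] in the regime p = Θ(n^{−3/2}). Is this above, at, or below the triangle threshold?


Number of potential triangles: C(88, 3) = 109736.
Each occurs with probability p³ ≈ (0.0072682)³ ≈ 3.8395624e-07.
By linearity: E[X] = C(88, 3)·p³ ≈ 109736 · 3.8395624e-07 ≈ 0.04213.
Since α = 3/2 > 1, p = c/n^{3/2} = o(1/n) is below the triangle threshold p ~ 1/n. Asymptotically E[X] ~ (c³/6)·n^{3(1−α)} = (6³/6)·n^{-1.5} → 0, so by Markov's inequality G has no triangles w.h.p.

E[X] ≈ 0.04213; in regime p = Θ(1/n^{3/2}) E[X] tends to 0 (below the triangle threshold p ~ 1/n).


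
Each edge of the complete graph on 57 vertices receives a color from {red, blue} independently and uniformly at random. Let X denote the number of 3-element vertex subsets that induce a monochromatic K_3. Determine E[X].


Let X = Σ_S X_S over the C(57, 3) = 29260 subsets S of size 3, where X_S = 1 if the K_3 on S is monochromatic.
For a fixed S, the K_3 on S has C(3, 2) = 3 edges. P[all 3 edges red] = (1/2)^3, and likewise for blue, so P[monochromatic] = 2·(1/2)^3 = 2^{1 − 3} = 1/4.
By linearity: E[X] = C(57, 3) · 2^{1 − 3} = 29260 · 1/4 = 7315.
Numerically: E[X] ≈ 7315.000000.

E[X] = C(57,3)·2^(1−C(3,2)) = 7315 ≈ 7315.000000.


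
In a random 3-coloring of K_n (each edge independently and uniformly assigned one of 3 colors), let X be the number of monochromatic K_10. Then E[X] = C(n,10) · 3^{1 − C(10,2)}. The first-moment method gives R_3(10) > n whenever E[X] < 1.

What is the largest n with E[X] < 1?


We need C(n, 10) · 3^{1 − 45} < 1, i.e. C(n, 10) < 3^{45 − 1} = 984770902183611232881.
Check values of n near the boundary:
  n = 568: C(568, 10) = 889446337783744949208; 889446337783744949208 < 984770902183611232881? YES
  n = 569: C(569, 10) = 905357721286137524328; 905357721286137524328 < 984770902183611232881? YES
  n = 570: C(570, 10) = 921524823451961408691; 921524823451961408691 < 984770902183611232881? YES
  n = 571: C(571, 10) = 937951290893172842001; 937951290893172842001 < 984770902183611232881? YES
  n = 572: C(572, 10) = 954640815642161682606; 954640815642161682606 < 984770902183611232881? YES
  n = 573: C(573, 10) = 971597135635805762226; 971597135635805762226 < 984770902183611232881? YES
  n = 574: C(574, 10) = 988824035203816502691; 988824035203816502691 < 984770902183611232881? NO
  n = 575: C(575, 10) = 1006325345561406175305; 1006325345561406175305 < 984770902183611232881? NO
The largest n with C(n, 10) < 984770902183611232881 is n = 573 (where E[X] = 35985079097622435638/36472996377170786403 ≈ 0.9866). Hence R_3(10) > 573, i.e. R_3(10) ≥ 574.

Largest n = 573; hence R_3(10) > 573.


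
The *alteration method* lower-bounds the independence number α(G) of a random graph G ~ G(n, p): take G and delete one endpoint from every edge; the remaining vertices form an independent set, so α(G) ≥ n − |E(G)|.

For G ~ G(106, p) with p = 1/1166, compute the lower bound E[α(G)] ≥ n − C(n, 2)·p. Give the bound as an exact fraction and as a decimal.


E[|E(G)|] = C(106, 2)·p = 5565 · (1/1166) = 105/22.
E[α(G)] ≥ n − E[|E(G)|] = 106 − 105/22 = 2227/22.
Numerically: ≈ 101.22727.
(This is only a lower bound; the true E[α(G)] may be larger.)

E[α(G)] ≥ 2227/22 ≈ 101.22727.


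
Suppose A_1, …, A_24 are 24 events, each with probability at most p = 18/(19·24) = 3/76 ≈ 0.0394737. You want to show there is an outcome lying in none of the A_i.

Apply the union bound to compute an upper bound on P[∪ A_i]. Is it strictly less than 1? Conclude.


Union bound: P[∪_{i=1}^{24} A_i] ≤ Σ_i P[A_i] ≤ 24·p = 24·(3/76) = 18/19.
Numerically: 18/19 ≈ 0.9473684.
Is 18/19 < 1? YES.
Since P[∪ A_i] ≤ 18/19 < 1, the complement has P[∩ A_i^c] ≥ 1 − 18/19 = 1/19 > 0, so some outcome avoids every A_i.

24·p = 18/19 ≈ 0.9473684; existence CERTIFIED by the union bound.


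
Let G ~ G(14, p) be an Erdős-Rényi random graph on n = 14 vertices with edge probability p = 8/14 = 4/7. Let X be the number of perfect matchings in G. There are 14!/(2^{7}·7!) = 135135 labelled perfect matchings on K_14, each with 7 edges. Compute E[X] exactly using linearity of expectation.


K_14 has 14!/(2^{7}·7!) = 135135 labelled perfect matchings.
For each such perfect matching H, let X_H = 1 if all 7 edges of H are present in G. Then P[X_H = 1] = p^{7} = (4/7)^{7} = 16384/823543.
Summing the indicators: E[X] = Σ_H E[X_H] = 135135 · p^{7} = 135135 · 16384/823543 = 316293120/117649.
Numerically: E[X] ≈ 2688.

E[X] = 135135 · (4/7)^{7} = 316293120/117649 ≈ 2688.


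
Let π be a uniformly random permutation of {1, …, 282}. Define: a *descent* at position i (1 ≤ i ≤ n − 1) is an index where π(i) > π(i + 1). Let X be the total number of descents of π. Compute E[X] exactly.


Write X = Σ X_I over i = 1, …, 281, with X_I the indicator of one descent.
There are 281 indicators.
For each fixed i, the pair (π(i), π(i+1)) is a uniformly random ordered pair of distinct values from {1, …, 282}; by symmetry P[π(i) > π(i+1)] = 1/2.
By linearity: E[X] = 281 · (1/2) = (282 − 1) · (1/2) = 281/2 ≈ 140.500.

E[X] = 281/2 = 140.500.


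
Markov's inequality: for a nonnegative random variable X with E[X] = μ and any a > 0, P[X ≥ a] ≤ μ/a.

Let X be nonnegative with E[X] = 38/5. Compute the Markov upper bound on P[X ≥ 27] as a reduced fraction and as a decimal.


μ = E[X] = 38/5, a = 27.
Markov: P[X ≥ 27] ≤ μ/a = (38/5)/27 = 38/135.
Numerically: ≈ 0.28148.
(Since a = 27 > μ = 7.60000, the bound 38/135 is < 1 and informative.)

P[X ≥ 27] ≤ 38/135 ≈ 0.28148.


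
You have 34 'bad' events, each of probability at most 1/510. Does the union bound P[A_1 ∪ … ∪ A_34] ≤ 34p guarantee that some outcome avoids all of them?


Union bound: P[∪_{i=1}^{34} A_i] ≤ Σ_i P[A_i] ≤ 34·p = 34·(1/510) = 1/15.
Numerically: 1/15 ≈ 0.06667.
Is 1/15 < 1? YES.
Since P[∪ A_i] ≤ 1/15 < 1, the complement has P[∩ A_i^c] ≥ 1 − 1/15 = 14/15 > 0, so some outcome avoids every A_i.

34·p = 1/15 ≈ 0.06667; existence CERTIFIED by the union bound.
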